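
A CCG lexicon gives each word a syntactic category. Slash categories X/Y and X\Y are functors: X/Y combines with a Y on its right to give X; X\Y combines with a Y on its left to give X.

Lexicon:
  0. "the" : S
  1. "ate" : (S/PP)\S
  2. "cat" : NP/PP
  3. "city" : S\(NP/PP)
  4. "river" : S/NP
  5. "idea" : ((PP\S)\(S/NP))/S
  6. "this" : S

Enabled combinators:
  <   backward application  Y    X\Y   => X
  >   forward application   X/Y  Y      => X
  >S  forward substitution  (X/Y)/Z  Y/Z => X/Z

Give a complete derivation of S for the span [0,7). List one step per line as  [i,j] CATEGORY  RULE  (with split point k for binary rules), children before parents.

[0,1] S  lex  "the"
[1,2] (S/PP)\S  lex  "ate"
[0,2] S/PP  <  k=1
[2,3] NP/PP  lex  "cat"
[3,4] S\(NP/PP)  lex  "city"
[2,4] S  <  k=3
[4,5] S/NP  lex  "river"
[5,6] ((PP\S)\(S/NP))/S  lex  "idea"
[6,7] S  lex  "this"
[5,7] (PP\S)\(S/NP)  >  k=6
[4,7] PP\S  <  k=5
[2,7] PP  <  k=4
[0,7] S  >  k=2

[0,7] S   >
  [0,2] S/PP   <
    [0,1] "the" : S
    [1,2] "ate" : (S/PP)\S
  [2,7] PP   <
    [2,4] S   <
      [2,3] "cat" : NP/PP
      [3,4] "city" : S\(NP/PP)
    [4,7] PP\S   <
      [4,5] "river" : S/NP
      [5,7] (PP\S)\(S/NP)   >
        [5,6] "idea" : ((PP\S)\(S/NP))/S
        [6,7] "this" : S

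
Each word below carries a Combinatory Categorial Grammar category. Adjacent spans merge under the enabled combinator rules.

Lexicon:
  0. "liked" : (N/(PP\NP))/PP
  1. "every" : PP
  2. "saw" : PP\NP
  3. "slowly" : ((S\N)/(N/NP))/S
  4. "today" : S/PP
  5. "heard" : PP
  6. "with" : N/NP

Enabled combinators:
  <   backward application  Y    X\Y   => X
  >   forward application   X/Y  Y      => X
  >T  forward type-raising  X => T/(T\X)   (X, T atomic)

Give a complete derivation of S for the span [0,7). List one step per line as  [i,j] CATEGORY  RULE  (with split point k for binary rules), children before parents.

[0,1] (N/(PP\NP))/PP  lex  "liked"
[1,2] PP  lex  "every"
[0,2] N/(PP\NP)  >  k=1
[2,3] PP\NP  lex  "saw"
[0,3] N  >  k=2
[3,4] ((S\N)/(N/NP))/S  lex  "slowly"
[4,5] S/PP  lex  "today"
[5,6] PP  lex  "heard"
[4,6] S  >  k=5
[3,6] (S\N)/(N/NP)  >  k=4
[6,7] N/NP  lex  "with"
[3,7] S\N  >  k=6
[0,7] S  <  k=3

[0,7] S   <
  [0,3] N   >
    [0,2] N/(PP\NP)   >
      [0,1] "liked" : (N/(PP\NP))/PP
      [1,2] "every" : PP
    [2,3] "saw" : PP\NP
  [3,7] S\N   >
    [3,6] (S\N)/(N/NP)   >
      [3,4] "slowly" : ((S\N)/(N/NP))/S
      [4,6] S   >
        [4,5] "today" : S/PP
        [5,6] "heard" : PP
    [6,7] "with" : N/NP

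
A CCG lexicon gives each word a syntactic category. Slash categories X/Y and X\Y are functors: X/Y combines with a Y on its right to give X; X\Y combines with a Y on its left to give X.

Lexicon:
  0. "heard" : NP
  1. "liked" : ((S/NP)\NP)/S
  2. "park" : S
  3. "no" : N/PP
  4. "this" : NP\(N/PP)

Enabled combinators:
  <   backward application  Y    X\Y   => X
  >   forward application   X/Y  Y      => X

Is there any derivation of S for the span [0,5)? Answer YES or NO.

[0,5] S   >
  [0,3] S/NP   <
    [0,1] "heard" : NP
    [1,3] (S/NP)\NP   >
      [1,2] "liked" : ((S/NP)\NP)/S
      [2,3] "park" : S
  [3,5] NP   <
    [3,4] "no" : N/PP
    [4,5] "this" : NP\(N/PP)

YES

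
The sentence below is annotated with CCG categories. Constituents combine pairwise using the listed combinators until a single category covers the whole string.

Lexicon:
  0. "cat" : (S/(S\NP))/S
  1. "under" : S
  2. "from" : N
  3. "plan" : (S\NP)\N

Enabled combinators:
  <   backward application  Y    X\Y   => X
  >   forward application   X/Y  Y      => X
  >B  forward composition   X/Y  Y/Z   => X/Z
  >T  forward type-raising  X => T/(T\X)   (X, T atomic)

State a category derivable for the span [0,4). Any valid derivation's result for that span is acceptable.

[0,4] S   >
  [0,2] S/(S\NP)   >
    [0,1] "cat" : (S/(S\NP))/S
    [1,2] "under" : S
  [2,4] S\NP   <
    [2,3] "from" : N
    [3,4] "plan" : (S\NP)\N

S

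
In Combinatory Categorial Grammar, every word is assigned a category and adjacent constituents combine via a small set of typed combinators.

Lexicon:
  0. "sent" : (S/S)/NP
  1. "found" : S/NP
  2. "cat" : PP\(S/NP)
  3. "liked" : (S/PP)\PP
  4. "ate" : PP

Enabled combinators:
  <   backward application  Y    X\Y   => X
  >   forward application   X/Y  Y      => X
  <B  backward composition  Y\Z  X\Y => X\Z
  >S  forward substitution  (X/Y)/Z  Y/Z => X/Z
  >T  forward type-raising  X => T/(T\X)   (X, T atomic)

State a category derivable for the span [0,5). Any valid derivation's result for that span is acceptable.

S

[0,5] S   >
  [0,4] S/PP   <
    [0,3] PP   <
      [0,2] S/NP   >S
        [0,1] "sent" : (S/S)/NP
        [1,2] "found" : S/NP
      [2,3] "cat" : PP\(S/NP)
    [3,4] "liked" : (S/PP)\PP
  [4,5] "ate" : PP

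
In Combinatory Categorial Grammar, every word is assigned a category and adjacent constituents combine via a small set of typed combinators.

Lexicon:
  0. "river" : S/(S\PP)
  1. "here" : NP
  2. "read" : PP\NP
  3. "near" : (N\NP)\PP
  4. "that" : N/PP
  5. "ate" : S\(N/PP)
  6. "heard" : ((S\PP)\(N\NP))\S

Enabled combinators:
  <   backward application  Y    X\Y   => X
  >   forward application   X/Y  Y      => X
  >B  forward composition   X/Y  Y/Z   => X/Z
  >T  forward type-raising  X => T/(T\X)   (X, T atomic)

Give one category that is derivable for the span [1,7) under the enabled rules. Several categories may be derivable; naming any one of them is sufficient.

S\PP

[0,7] S   >
  [0,1] "river" : S/(S\PP)
  [1,7] S\PP   <
    [1,4] N\NP   <
      [1,3] PP   >
        [1,2] PP/(PP\NP)   >T
          [1,2] "here" : NP
        [2,3] "read" : PP\NP
      [3,4] "near" : (N\NP)\PP
    [4,7] (S\PP)\(N\NP)   <
      [4,6] S   <
        [4,5] "that" : N/PP
        [5,6] "ate" : S\(N/PP)
      [6,7] "heard" : ((S\PP)\(N\NP))\S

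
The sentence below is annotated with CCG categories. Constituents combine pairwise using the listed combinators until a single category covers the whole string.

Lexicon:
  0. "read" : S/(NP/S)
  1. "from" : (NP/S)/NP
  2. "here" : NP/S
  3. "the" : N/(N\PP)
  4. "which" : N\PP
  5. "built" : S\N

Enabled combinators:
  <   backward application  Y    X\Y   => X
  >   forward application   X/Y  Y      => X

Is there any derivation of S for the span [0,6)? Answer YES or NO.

YES

[0,6] S   >
  [0,1] "read" : S/(NP/S)
  [1,6] NP/S   >
    [1,2] "from" : (NP/S)/NP
    [2,6] NP   >
      [2,3] "here" : NP/S
      [3,6] S   <
        [3,5] N   >
          [3,4] "the" : N/(N\PP)
          [4,5] "which" : N\PP
        [5,6] "built" : S\N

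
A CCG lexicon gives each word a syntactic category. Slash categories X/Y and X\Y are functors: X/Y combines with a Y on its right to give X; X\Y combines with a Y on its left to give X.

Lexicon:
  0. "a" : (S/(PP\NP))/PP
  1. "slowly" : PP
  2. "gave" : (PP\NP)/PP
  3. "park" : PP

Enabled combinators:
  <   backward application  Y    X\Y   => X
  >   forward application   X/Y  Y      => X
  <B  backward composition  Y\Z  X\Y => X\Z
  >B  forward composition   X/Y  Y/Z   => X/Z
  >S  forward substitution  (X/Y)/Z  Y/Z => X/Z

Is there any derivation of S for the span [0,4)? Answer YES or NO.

YES

[0,4] S   >
  [0,2] S/(PP\NP)   >
    [0,1] "a" : (S/(PP\NP))/PP
    [1,2] "slowly" : PP
  [2,4] PP\NP   >
    [2,3] "gave" : (PP\NP)/PP
    [3,4] "park" : PP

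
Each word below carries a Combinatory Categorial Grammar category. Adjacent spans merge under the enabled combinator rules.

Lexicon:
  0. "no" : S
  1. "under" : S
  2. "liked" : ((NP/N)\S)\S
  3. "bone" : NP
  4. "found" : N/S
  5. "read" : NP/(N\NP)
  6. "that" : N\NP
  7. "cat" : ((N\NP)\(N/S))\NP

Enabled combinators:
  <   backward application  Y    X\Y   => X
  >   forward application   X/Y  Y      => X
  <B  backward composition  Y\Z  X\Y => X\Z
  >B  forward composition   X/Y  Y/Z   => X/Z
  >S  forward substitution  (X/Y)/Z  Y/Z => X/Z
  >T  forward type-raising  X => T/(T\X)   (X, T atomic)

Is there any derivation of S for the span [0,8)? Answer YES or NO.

NO

S S ((NP/N)\S)\S NP N/S NP/(N\NP) N\NP ((N\NP)\(N/S))\NP
CKY chart[0,8] = {N/(N\NP), NP, NP/(NP\NP), NP/(N\N), PP/(PP\NP), S/(S\NP)}; S ∉ chart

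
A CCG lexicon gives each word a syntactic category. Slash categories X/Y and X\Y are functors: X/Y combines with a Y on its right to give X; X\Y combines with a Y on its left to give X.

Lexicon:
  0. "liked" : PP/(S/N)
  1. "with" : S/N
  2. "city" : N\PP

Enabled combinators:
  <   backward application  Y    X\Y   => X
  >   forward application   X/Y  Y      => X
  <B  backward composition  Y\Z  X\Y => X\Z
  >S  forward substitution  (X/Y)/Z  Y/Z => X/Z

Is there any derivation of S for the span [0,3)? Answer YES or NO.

NO

PP/(S/N) S/N N\PP
CKY chart[0,3] = {N}; S ∉ chart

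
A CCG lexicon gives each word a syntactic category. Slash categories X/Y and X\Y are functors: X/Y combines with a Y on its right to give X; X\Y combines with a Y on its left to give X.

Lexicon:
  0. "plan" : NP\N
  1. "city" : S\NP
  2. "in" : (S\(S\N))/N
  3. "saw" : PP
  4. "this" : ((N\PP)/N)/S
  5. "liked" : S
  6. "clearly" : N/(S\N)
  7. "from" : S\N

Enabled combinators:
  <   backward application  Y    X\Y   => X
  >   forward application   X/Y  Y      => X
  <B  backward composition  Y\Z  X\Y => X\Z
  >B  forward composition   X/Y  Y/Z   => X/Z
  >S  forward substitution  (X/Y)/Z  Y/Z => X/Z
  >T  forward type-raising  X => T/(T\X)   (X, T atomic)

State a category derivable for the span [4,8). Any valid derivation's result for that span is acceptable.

[0,8] S   <
  [0,2] S\N   <B
    [0,1] "plan" : NP\N
    [1,2] "city" : S\NP
  [2,8] S\(S\N)   >
    [2,3] "in" : (S\(S\N))/N
    [3,8] N   <
      [3,4] "saw" : PP
      [4,8] N\PP   >
        [4,6] (N\PP)/N   >
          [4,5] "this" : ((N\PP)/N)/S
          [5,6] "liked" : S
        [6,8] N   >
          [6,7] "clearly" : N/(S\N)
          [7,8] "from" : S\N

N\PP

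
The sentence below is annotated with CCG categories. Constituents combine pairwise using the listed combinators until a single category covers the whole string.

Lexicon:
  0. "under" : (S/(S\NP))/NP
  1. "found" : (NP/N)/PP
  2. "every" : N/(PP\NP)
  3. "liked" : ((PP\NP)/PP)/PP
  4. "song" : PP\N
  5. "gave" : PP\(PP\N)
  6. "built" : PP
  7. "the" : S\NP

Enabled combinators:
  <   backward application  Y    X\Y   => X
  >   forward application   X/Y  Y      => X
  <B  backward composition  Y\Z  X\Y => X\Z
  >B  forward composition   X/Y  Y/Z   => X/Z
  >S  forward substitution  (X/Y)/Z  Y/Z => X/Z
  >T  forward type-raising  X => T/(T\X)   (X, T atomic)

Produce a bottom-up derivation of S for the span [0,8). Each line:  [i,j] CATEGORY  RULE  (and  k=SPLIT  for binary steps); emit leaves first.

[0,1] (S/(S\NP))/NP  lex  "under"
[1,2] (NP/N)/PP  lex  "found"
[2,3] N/(PP\NP)  lex  "every"
[3,4] ((PP\NP)/PP)/PP  lex  "liked"
[4,5] PP\N  lex  "song"
[5,6] PP\(PP\N)  lex  "gave"
[4,6] PP  <  k=5
[3,6] (PP\NP)/PP  >  k=4
[2,6] N/PP  >B  k=3
[1,6] NP/PP  >S  k=2
[6,7] PP  lex  "built"
[1,7] NP  >  k=6
[0,7] S/(S\NP)  >  k=1
[7,8] S\NP  lex  "the"
[0,8] S  >  k=7

[0,8] S   >
  [0,7] S/(S\NP)   >
    [0,1] "under" : (S/(S\NP))/NP
    [1,7] NP   >
      [1,6] NP/PP   >S
        [1,2] "found" : (NP/N)/PP
        [2,6] N/PP   >B
          [2,3] "every" : N/(PP\NP)
          [3,6] (PP\NP)/PP   >
            [3,4] "liked" : ((PP\NP)/PP)/PP
            [4,6] PP   <
              [4,5] "song" : PP\N
              [5,6] "gave" : PP\(PP\N)
      [6,7] "built" : PP
  [7,8] "the" : S\NP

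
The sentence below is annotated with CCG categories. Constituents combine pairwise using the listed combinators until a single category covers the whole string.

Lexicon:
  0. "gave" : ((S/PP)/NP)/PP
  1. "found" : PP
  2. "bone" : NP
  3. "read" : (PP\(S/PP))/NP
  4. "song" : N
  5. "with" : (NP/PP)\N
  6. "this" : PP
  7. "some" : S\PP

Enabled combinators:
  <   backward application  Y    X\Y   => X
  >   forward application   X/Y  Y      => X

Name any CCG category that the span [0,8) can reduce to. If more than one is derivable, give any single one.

[0,8] S   <
  [0,7] PP   <
    [0,3] S/PP   >
      [0,2] (S/PP)/NP   >
        [0,1] "gave" : ((S/PP)/NP)/PP
        [1,2] "found" : PP
      [2,3] "bone" : NP
    [3,7] PP\(S/PP)   >
      [3,4] "read" : (PP\(S/PP))/NP
      [4,7] NP   >
        [4,6] NP/PP   <
          [4,5] "song" : N
          [5,6] "with" : (NP/PP)\N
        [6,7] "this" : PP
  [7,8] "some" : S\PP

S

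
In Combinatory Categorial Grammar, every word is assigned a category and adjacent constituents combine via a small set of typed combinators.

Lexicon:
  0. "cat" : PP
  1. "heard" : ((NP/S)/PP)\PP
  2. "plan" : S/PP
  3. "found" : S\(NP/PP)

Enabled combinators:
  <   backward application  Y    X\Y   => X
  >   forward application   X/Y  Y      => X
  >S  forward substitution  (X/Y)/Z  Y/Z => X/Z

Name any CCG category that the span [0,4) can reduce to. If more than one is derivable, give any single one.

S

[0,4] S   <
  [0,3] NP/PP   >S
    [0,2] (NP/S)/PP   <
      [0,1] "cat" : PP
      [1,2] "heard" : ((NP/S)/PP)\PP
    [2,3] "plan" : S/PP
  [3,4] "found" : S\(NP/PP)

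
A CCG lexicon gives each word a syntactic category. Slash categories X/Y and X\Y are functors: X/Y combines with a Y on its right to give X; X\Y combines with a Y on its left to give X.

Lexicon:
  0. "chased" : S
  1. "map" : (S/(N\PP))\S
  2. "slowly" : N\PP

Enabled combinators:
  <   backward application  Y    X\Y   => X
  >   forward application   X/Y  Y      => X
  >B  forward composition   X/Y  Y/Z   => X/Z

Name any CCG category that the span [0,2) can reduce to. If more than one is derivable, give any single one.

[0,3] S   >
  [0,2] S/(N\PP)   <
    [0,1] "chased" : S
    [1,2] "map" : (S/(N\PP))\S
  [2,3] "slowly" : N\PP

S/(N\PP)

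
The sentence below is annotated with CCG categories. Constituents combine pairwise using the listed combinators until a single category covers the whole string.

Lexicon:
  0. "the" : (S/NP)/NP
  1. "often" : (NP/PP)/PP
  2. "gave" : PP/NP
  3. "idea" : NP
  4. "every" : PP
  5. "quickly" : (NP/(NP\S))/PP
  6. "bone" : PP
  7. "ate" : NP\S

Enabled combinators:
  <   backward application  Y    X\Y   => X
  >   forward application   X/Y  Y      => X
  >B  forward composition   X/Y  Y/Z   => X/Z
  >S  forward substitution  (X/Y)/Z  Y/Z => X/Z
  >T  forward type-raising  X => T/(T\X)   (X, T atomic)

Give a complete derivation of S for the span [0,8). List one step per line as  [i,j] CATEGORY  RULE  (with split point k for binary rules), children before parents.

[0,8] S   >
  [0,5] S/NP   >
    [0,1] "the" : (S/NP)/NP
    [1,5] NP   >
      [1,4] NP/PP   >
        [1,2] "often" : (NP/PP)/PP
        [2,4] PP   >
          [2,3] "gave" : PP/NP
          [3,4] "idea" : NP
      [4,5] "every" : PP
  [5,8] NP   >
    [5,7] NP/(NP\S)   >
      [5,6] "quickly" : (NP/(NP\S))/PP
      [6,7] "bone" : PP
    [7,8] "ate" : NP\S

[0,1] (S/NP)/NP  lex  "the"
[1,2] (NP/PP)/PP  lex  "often"
[2,3] PP/NP  lex  "gave"
[3,4] NP  lex  "idea"
[2,4] PP  >  k=3
[1,4] NP/PP  >  k=2
[4,5] PP  lex  "every"
[1,5] NP  >  k=4
[0,5] S/NP  >  k=1
[5,6] (NP/(NP\S))/PP  lex  "quickly"
[6,7] PP  lex  "bone"
[5,7] NP/(NP\S)  >  k=6
[7,8] NP\S  lex  "ate"
[5,8] NP  >  k=7
[0,8] S  >  k=5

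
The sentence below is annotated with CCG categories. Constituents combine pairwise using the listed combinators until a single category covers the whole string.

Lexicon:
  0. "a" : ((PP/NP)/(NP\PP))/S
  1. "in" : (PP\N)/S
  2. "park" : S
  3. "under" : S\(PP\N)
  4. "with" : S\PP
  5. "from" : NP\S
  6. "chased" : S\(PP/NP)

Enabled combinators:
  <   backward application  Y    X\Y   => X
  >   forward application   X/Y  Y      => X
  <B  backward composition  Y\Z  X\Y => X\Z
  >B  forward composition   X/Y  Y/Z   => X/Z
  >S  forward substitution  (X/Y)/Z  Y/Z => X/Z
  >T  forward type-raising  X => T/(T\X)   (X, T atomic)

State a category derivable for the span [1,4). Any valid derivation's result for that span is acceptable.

[0,7] S   <
  [0,6] PP/NP   >
    [0,4] (PP/NP)/(NP\PP)   >
      [0,1] "a" : ((PP/NP)/(NP\PP))/S
      [1,4] S   <
        [1,3] PP\N   >
          [1,2] "in" : (PP\N)/S
          [2,3] "park" : S
        [3,4] "under" : S\(PP\N)
    [4,6] NP\PP   <B
      [4,5] "with" : S\PP
      [5,6] "from" : NP\S
  [6,7] "chased" : S\(PP/NP)

S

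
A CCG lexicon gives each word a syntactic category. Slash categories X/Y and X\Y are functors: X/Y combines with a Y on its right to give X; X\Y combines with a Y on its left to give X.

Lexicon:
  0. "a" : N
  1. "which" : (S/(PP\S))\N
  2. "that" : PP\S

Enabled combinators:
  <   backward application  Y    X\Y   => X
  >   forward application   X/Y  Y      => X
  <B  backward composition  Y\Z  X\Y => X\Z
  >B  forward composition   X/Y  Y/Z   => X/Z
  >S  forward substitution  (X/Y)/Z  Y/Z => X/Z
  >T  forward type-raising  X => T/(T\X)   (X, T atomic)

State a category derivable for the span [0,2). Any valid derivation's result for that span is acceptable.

S/(PP\S)

[0,3] S   >
  [0,2] S/(PP\S)   <
    [0,1] "a" : N
    [1,2] "which" : (S/(PP\S))\N
  [2,3] "that" : PP\S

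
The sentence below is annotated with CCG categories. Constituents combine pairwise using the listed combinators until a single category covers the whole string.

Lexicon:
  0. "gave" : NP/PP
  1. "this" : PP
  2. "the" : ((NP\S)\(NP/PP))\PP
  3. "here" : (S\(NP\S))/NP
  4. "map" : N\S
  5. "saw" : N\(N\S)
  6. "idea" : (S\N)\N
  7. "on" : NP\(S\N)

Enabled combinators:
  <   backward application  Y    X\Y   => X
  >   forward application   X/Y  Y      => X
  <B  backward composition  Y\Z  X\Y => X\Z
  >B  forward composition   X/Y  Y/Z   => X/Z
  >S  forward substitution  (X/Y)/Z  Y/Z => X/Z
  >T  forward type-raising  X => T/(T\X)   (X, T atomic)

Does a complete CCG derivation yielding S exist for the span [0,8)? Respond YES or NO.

YES

[0,8] S   <
  [0,3] NP\S   <
    [0,1] "gave" : NP/PP
    [1,3] (NP\S)\(NP/PP)   <
      [1,2] "this" : PP
      [2,3] "the" : ((NP\S)\(NP/PP))\PP
  [3,8] S\(NP\S)   >
    [3,4] "here" : (S\(NP\S))/NP
    [4,8] NP   <
      [4,7] S\N   <
        [4,6] N   <
          [4,5] "map" : N\S
          [5,6] "saw" : N\(N\S)
        [6,7] "idea" : (S\N)\N
      [7,8] "on" : NP\(S\N)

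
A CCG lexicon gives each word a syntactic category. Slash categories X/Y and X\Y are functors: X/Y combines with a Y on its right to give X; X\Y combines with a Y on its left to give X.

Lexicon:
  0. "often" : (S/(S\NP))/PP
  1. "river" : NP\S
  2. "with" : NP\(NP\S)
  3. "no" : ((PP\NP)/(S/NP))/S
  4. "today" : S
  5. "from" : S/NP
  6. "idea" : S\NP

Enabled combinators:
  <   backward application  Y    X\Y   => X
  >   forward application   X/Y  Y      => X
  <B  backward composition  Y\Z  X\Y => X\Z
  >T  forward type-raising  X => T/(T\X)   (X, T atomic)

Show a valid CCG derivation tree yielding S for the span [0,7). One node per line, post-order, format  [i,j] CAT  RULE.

[0,7] S   >
  [0,6] S/(S\NP)   >
    [0,1] "often" : (S/(S\NP))/PP
    [1,6] PP   <
      [1,3] NP   <
        [1,2] "river" : NP\S
        [2,3] "with" : NP\(NP\S)
      [3,6] PP\NP   >
        [3,5] (PP\NP)/(S/NP)   >
          [3,4] "no" : ((PP\NP)/(S/NP))/S
          [4,5] "today" : S
        [5,6] "from" : S/NP
  [6,7] "idea" : S\NP

[0,1] (S/(S\NP))/PP  lex  "often"
[1,2] NP\S  lex  "river"
[2,3] NP\(NP\S)  lex  "with"
[1,3] NP  <  k=2
[3,4] ((PP\NP)/(S/NP))/S  lex  "no"
[4,5] S  lex  "today"
[3,5] (PP\NP)/(S/NP)  >  k=4
[5,6] S/NP  lex  "from"
[3,6] PP\NP  >  k=5
[1,6] PP  <  k=3
[0,6] S/(S\NP)  >  k=1
[6,7] S\NP  lex  "idea"
[0,7] S  >  k=6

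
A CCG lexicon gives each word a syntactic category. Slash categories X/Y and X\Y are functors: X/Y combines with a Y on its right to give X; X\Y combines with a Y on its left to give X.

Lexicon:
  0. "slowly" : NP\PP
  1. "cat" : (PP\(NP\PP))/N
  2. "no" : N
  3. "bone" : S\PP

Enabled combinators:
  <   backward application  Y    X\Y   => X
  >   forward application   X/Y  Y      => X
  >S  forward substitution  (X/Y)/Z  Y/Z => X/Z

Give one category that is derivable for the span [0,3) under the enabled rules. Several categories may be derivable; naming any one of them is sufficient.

[0,4] S   <
  [0,3] PP   <
    [0,1] "slowly" : NP\PP
    [1,3] PP\(NP\PP)   >
      [1,2] "cat" : (PP\(NP\PP))/N
      [2,3] "no" : N
  [3,4] "bone" : S\PP

PP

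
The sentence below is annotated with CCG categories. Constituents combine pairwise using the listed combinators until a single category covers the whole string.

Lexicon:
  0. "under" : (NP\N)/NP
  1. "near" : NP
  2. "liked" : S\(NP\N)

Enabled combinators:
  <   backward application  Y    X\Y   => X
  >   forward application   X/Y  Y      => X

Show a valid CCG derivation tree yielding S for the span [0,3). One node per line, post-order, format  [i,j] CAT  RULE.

[0,3] S   <
  [0,2] NP\N   >
    [0,1] "under" : (NP\N)/NP
    [1,2] "near" : NP
  [2,3] "liked" : S\(NP\N)

[0,1] (NP\N)/NP  lex  "under"
[1,2] NP  lex  "near"
[0,2] NP\N  >  k=1
[2,3] S\(NP\N)  lex  "liked"
[0,3] S  <  k=2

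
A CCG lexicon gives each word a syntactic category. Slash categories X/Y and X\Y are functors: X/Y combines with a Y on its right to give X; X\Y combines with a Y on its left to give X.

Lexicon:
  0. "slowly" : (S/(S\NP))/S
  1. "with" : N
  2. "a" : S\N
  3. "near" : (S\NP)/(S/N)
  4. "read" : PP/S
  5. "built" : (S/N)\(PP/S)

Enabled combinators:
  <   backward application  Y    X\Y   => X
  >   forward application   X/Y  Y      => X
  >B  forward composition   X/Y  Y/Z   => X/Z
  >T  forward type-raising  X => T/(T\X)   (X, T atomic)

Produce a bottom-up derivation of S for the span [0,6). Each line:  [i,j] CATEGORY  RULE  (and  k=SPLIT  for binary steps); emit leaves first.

[0,1] (S/(S\NP))/S  lex  "slowly"
[1,2] N  lex  "with"
[2,3] S\N  lex  "a"
[1,3] S  <  k=2
[0,3] S/(S\NP)  >  k=1
[3,4] (S\NP)/(S/N)  lex  "near"
[4,5] PP/S  lex  "read"
[5,6] (S/N)\(PP/S)  lex  "built"
[4,6] S/N  <  k=5
[3,6] S\NP  >  k=4
[0,6] S  >  k=3

[0,6] S   >
  [0,3] S/(S\NP)   >
    [0,1] "slowly" : (S/(S\NP))/S
    [1,3] S   <
      [1,2] "with" : N
      [2,3] "a" : S\N
  [3,6] S\NP   >
    [3,4] "near" : (S\NP)/(S/N)
    [4,6] S/N   <
      [4,5] "read" : PP/S
      [5,6] "built" : (S/N)\(PP/S)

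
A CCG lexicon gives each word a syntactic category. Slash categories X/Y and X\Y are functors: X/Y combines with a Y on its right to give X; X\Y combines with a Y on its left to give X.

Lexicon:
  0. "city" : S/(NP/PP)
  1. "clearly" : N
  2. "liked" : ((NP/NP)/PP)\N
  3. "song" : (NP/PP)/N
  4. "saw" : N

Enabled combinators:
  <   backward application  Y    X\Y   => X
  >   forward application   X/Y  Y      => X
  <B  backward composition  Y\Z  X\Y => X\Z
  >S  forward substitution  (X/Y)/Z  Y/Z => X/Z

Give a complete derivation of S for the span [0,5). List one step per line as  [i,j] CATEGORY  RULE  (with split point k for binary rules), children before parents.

[0,1] S/(NP/PP)  lex  "city"
[1,2] N  lex  "clearly"
[2,3] ((NP/NP)/PP)\N  lex  "liked"
[1,3] (NP/NP)/PP  <  k=2
[3,4] (NP/PP)/N  lex  "song"
[4,5] N  lex  "saw"
[3,5] NP/PP  >  k=4
[1,5] NP/PP  >S  k=3
[0,5] S  >  k=1

[0,5] S   >
  [0,1] "city" : S/(NP/PP)
  [1,5] NP/PP   >S
    [1,3] (NP/NP)/PP   <
      [1,2] "clearly" : N
      [2,3] "liked" : ((NP/NP)/PP)\N
    [3,5] NP/PP   >
      [3,4] "song" : (NP/PP)/N
      [4,5] "saw" : N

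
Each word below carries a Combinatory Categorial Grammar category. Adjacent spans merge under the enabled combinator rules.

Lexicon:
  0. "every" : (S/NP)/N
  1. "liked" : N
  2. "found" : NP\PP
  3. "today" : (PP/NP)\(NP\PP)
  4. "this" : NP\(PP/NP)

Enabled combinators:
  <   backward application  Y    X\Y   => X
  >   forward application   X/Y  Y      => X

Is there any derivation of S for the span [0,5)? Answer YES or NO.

[0,5] S   >
  [0,2] S/NP   >
    [0,1] "every" : (S/NP)/N
    [1,2] "liked" : N
  [2,5] NP   <
    [2,4] PP/NP   <
      [2,3] "found" : NP\PP
      [3,4] "today" : (PP/NP)\(NP\PP)
    [4,5] "this" : NP\(PP/NP)

YES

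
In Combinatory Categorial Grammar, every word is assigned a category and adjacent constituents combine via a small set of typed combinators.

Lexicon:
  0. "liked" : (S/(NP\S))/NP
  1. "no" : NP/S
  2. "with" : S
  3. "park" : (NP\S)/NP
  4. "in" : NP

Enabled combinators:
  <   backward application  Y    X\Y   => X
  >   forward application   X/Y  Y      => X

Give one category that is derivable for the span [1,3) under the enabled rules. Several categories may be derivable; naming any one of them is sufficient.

NP

[0,5] S   >
  [0,3] S/(NP\S)   >
    [0,1] "liked" : (S/(NP\S))/NP
    [1,3] NP   >
      [1,2] "no" : NP/S
      [2,3] "with" : S
  [3,5] NP\S   >
    [3,4] "park" : (NP\S)/NP
    [4,5] "in" : NP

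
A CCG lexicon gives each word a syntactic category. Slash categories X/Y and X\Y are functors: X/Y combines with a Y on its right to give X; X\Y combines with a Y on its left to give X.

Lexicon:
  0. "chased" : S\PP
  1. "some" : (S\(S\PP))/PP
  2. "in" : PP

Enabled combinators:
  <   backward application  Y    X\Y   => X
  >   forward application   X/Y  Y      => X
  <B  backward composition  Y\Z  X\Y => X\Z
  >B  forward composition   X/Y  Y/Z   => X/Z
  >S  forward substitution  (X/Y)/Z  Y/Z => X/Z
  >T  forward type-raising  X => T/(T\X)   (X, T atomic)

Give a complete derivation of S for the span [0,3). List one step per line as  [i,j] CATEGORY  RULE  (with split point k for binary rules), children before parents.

[0,3] S   <
  [0,1] "chased" : S\PP
  [1,3] S\(S\PP)   >
    [1,2] "some" : (S\(S\PP))/PP
    [2,3] "in" : PP

[0,1] S\PP  lex  "chased"
[1,2] (S\(S\PP))/PP  lex  "some"
[2,3] PP  lex  "in"
[1,3] S\(S\PP)  >  k=2
[0,3] S  <  k=1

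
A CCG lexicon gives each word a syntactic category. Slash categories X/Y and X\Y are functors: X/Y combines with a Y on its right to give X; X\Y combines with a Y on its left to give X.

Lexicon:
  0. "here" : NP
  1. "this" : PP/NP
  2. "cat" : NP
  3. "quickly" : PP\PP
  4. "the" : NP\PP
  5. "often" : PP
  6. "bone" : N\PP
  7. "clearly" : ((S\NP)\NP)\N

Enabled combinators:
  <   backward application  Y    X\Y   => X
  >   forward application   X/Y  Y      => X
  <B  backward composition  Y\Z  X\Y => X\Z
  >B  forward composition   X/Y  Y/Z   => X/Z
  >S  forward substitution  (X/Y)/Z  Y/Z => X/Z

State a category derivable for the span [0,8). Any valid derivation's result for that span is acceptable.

[0,8] S   <
  [0,1] "here" : NP
  [1,8] S\NP   <
    [1,5] NP   <
      [1,3] PP   >
        [1,2] "this" : PP/NP
        [2,3] "cat" : NP
      [3,5] NP\PP   <B
        [3,4] "quickly" : PP\PP
        [4,5] "the" : NP\PP
    [5,8] (S\NP)\NP   <
      [5,7] N   <
        [5,6] "often" : PP
        [6,7] "bone" : N\PP
      [7,8] "clearly" : ((S\NP)\NP)\N

S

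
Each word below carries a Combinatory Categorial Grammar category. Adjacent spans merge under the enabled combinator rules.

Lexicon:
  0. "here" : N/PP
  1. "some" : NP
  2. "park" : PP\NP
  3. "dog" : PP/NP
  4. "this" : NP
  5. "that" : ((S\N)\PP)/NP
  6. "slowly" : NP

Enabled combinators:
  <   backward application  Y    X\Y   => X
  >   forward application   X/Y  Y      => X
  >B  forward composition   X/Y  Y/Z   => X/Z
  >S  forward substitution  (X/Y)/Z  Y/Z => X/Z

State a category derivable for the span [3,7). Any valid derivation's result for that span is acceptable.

[0,7] S   <
  [0,3] N   >
    [0,1] "here" : N/PP
    [1,3] PP   <
      [1,2] "some" : NP
      [2,3] "park" : PP\NP
  [3,7] S\N   <
    [3,5] PP   >
      [3,4] "dog" : PP/NP
      [4,5] "this" : NP
    [5,7] (S\N)\PP   >
      [5,6] "that" : ((S\N)\PP)/NP
      [6,7] "slowly" : NP

S\N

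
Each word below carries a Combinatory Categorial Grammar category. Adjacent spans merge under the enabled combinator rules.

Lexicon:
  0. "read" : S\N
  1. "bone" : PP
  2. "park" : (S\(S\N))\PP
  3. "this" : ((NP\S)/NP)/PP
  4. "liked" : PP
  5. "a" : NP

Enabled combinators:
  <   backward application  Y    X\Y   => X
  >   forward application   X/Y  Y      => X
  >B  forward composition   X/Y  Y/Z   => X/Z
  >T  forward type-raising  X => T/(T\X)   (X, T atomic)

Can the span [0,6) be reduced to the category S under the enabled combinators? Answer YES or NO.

NO

S\N PP (S\(S\N))\PP ((NP\S)/NP)/PP PP NP
CKY chart[0,6] = {N/(N\NP), NP, NP/(NP\NP), PP/(PP\NP), S/(S\NP)}; S ∉ chart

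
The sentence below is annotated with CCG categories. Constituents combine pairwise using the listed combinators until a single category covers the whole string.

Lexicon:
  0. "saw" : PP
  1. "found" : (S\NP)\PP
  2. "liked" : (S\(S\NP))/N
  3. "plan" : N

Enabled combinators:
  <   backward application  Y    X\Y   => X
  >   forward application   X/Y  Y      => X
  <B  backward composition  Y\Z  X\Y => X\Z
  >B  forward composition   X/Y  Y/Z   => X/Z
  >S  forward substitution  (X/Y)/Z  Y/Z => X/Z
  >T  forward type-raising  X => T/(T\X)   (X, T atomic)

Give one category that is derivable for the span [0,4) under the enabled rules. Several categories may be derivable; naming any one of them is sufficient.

S

[0,4] S   <
  [0,2] S\NP   <
    [0,1] "saw" : PP
    [1,2] "found" : (S\NP)\PP
  [2,4] S\(S\NP)   >
    [2,3] "liked" : (S\(S\NP))/N
    [3,4] "plan" : N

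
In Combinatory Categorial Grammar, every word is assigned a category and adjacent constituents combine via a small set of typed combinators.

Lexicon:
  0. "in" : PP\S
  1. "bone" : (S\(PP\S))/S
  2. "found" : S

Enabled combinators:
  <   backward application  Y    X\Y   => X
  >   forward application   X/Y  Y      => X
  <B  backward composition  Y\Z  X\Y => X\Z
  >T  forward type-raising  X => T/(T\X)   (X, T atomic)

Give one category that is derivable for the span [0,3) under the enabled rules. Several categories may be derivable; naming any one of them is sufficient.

S

[0,3] S   <
  [0,1] "in" : PP\S
  [1,3] S\(PP\S)   >
    [1,2] "bone" : (S\(PP\S))/S
    [2,3] "found" : S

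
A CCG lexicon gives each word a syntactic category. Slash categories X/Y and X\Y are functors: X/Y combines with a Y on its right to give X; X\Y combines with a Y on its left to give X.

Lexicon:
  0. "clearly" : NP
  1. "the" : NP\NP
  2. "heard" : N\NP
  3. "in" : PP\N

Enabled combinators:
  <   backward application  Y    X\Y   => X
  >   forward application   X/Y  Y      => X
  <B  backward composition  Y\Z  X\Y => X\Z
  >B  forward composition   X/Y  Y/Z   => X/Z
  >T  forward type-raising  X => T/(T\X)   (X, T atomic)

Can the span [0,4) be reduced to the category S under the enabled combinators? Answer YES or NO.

NO

NP NP\NP N\NP PP\N
CKY chart[0,4] = {N/(N\PP), NP/(NP\PP), PP, PP/(PP\PP), S/(S\PP)}; S ∉ chart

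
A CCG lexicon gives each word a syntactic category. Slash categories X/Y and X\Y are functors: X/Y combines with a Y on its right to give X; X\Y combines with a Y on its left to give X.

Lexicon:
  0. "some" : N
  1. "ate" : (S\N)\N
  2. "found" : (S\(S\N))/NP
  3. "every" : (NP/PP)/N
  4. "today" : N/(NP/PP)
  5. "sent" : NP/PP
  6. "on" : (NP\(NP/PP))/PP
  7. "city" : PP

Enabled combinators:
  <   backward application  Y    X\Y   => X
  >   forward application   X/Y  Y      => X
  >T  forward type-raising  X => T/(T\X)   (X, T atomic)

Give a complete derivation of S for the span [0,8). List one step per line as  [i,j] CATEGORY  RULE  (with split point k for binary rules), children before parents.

[0,8] S   <
  [0,2] S\N   <
    [0,1] "some" : N
    [1,2] "ate" : (S\N)\N
  [2,8] S\(S\N)   >
    [2,3] "found" : (S\(S\N))/NP
    [3,8] NP   <
      [3,6] NP/PP   >
        [3,4] "every" : (NP/PP)/N
        [4,6] N   >
          [4,5] "today" : N/(NP/PP)
          [5,6] "sent" : NP/PP
      [6,8] NP\(NP/PP)   >
        [6,7] "on" : (NP\(NP/PP))/PP
        [7,8] "city" : PP

[0,1] N  lex  "some"
[1,2] (S\N)\N  lex  "ate"
[0,2] S\N  <  k=1
[2,3] (S\(S\N))/NP  lex  "found"
[3,4] (NP/PP)/N  lex  "every"
[4,5] N/(NP/PP)  lex  "today"
[5,6] NP/PP  lex  "sent"
[4,6] N  >  k=5
[3,6] NP/PP  >  k=4
[6,7] (NP\(NP/PP))/PP  lex  "on"
[7,8] PP  lex  "city"
[6,8] NP\(NP/PP)  >  k=7
[3,8] NP  <  k=6
[2,8] S\(S\N)  >  k=3
[0,8] S  <  k=2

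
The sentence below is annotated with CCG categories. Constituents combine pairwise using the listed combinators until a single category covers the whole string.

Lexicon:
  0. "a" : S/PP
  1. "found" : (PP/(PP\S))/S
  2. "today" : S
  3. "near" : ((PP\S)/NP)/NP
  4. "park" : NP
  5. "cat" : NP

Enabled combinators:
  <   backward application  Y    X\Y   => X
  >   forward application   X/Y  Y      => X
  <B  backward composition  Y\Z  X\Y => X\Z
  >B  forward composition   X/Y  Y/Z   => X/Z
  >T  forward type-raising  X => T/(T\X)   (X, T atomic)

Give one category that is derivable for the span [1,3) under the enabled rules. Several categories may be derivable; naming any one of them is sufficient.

[0,6] S   >
  [0,1] "a" : S/PP
  [1,6] PP   >
    [1,3] PP/(PP\S)   >
      [1,2] "found" : (PP/(PP\S))/S
      [2,3] "today" : S
    [3,6] PP\S   >
      [3,5] (PP\S)/NP   >
        [3,4] "near" : ((PP\S)/NP)/NP
        [4,5] "park" : NP
      [5,6] "cat" : NP

PP/(PP\S)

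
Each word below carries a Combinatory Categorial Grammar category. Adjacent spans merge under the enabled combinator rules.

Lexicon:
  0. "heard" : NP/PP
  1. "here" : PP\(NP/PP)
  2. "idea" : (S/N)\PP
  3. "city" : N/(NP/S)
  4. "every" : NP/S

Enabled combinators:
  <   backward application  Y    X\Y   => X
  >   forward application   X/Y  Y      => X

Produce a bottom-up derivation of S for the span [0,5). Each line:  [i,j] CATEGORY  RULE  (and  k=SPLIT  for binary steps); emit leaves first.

[0,5] S   >
  [0,3] S/N   <
    [0,2] PP   <
      [0,1] "heard" : NP/PP
      [1,2] "here" : PP\(NP/PP)
    [2,3] "idea" : (S/N)\PP
  [3,5] N   >
    [3,4] "city" : N/(NP/S)
    [4,5] "every" : NP/S

[0,1] NP/PP  lex  "heard"
[1,2] PP\(NP/PP)  lex  "here"
[0,2] PP  <  k=1
[2,3] (S/N)\PP  lex  "idea"
[0,3] S/N  <  k=2
[3,4] N/(NP/S)  lex  "city"
[4,5] NP/S  lex  "every"
[3,5] N  >  k=4
[0,5] S  >  k=3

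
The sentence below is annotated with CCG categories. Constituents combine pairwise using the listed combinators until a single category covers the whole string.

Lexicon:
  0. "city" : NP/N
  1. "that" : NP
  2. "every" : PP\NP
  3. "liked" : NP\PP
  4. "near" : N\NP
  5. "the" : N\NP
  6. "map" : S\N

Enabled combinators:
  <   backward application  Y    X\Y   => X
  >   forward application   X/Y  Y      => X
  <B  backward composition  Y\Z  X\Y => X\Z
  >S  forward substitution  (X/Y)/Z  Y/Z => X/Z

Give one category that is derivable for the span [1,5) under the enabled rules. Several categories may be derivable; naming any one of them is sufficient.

N

[0,7] S   <
  [0,6] N   <
    [0,5] NP   >
      [0,1] "city" : NP/N
      [1,5] N   <
        [1,2] "that" : NP
        [2,5] N\NP   <B
          [2,4] NP\NP   <B
            [2,3] "every" : PP\NP
            [3,4] "liked" : NP\PP
          [4,5] "near" : N\NP
    [5,6] "the" : N\NP
  [6,7] "map" : S\N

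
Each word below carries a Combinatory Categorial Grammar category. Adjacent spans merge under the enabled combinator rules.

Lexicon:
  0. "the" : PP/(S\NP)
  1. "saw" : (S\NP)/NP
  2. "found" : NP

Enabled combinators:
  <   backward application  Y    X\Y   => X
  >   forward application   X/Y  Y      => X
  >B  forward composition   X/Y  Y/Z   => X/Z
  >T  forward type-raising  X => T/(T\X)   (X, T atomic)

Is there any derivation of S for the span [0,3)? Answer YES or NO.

PP/(S\NP) (S\NP)/NP NP
CKY chart[0,3] = {N/(N\PP), NP/(NP\PP), PP, PP/(NP\NP), PP/(PP\PP), S/(S\PP)}; S ∉ chart

NO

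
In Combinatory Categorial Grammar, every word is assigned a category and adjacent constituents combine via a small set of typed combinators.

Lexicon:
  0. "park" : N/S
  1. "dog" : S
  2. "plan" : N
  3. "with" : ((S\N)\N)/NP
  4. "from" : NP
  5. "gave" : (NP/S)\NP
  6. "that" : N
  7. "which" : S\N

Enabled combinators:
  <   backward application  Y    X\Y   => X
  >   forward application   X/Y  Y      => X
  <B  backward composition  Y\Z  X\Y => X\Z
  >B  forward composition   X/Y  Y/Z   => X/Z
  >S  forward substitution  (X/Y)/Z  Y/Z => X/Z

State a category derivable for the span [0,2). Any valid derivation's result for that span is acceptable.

[0,8] S   <
  [0,2] N   >
    [0,1] "park" : N/S
    [1,2] "dog" : S
  [2,8] S\N   <
    [2,3] "plan" : N
    [3,8] (S\N)\N   >
      [3,4] "with" : ((S\N)\N)/NP
      [4,8] NP   >
        [4,6] NP/S   <
          [4,5] "from" : NP
          [5,6] "gave" : (NP/S)\NP
        [6,8] S   <
          [6,7] "that" : N
          [7,8] "which" : S\N

N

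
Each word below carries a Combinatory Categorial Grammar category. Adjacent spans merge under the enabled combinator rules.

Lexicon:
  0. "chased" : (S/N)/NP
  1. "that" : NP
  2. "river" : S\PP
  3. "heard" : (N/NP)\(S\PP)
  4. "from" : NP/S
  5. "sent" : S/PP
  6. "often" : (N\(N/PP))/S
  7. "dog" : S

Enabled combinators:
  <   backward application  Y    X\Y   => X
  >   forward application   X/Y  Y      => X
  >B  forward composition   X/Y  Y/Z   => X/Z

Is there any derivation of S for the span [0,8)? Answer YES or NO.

[0,8] S   >
  [0,2] S/N   >
    [0,1] "chased" : (S/N)/NP
    [1,2] "that" : NP
  [2,8] N   <
    [2,6] N/PP   >B
      [2,4] N/NP   <
        [2,3] "river" : S\PP
        [3,4] "heard" : (N/NP)\(S\PP)
      [4,6] NP/PP   >B
        [4,5] "from" : NP/S
        [5,6] "sent" : S/PP
    [6,8] N\(N/PP)   >
      [6,7] "often" : (N\(N/PP))/S
      [7,8] "dog" : S

YES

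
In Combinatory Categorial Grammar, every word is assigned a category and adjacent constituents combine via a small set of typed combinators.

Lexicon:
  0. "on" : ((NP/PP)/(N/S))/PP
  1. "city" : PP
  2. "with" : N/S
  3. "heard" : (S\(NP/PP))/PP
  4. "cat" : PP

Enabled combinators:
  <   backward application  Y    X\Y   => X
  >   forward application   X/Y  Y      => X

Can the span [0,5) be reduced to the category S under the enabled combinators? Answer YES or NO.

YES

[0,5] S   <
  [0,3] NP/PP   >
    [0,2] (NP/PP)/(N/S)   >
      [0,1] "on" : ((NP/PP)/(N/S))/PP
      [1,2] "city" : PP
    [2,3] "with" : N/S
  [3,5] S\(NP/PP)   >
    [3,4] "heard" : (S\(NP/PP))/PP
    [4,5] "cat" : PP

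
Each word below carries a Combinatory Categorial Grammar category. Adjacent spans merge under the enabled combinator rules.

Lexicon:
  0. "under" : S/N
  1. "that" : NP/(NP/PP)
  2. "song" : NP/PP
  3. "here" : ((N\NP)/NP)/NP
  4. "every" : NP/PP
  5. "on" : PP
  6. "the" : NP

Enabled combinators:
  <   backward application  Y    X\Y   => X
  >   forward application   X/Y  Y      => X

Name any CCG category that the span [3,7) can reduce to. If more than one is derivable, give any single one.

N\NP

[0,7] S   >
  [0,1] "under" : S/N
  [1,7] N   <
    [1,3] NP   >
      [1,2] "that" : NP/(NP/PP)
      [2,3] "song" : NP/PP
    [3,7] N\NP   >
      [3,6] (N\NP)/NP   >
        [3,4] "here" : ((N\NP)/NP)/NP
        [4,6] NP   >
          [4,5] "every" : NP/PP
          [5,6] "on" : PP
      [6,7] "the" : NP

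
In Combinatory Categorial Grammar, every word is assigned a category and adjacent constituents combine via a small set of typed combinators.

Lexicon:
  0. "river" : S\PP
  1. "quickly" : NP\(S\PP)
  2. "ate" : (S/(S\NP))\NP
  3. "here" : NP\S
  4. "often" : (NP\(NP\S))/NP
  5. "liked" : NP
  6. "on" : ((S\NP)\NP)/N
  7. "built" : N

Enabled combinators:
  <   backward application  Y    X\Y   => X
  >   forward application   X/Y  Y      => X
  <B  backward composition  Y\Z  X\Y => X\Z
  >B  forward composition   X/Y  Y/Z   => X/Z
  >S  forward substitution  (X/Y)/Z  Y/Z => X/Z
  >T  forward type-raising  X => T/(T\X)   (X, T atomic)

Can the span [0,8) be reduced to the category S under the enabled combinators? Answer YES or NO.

[0,8] S   >
  [0,3] S/(S\NP)   <
    [0,2] NP   <
      [0,1] "river" : S\PP
      [1,2] "quickly" : NP\(S\PP)
    [2,3] "ate" : (S/(S\NP))\NP
  [3,8] S\NP   <
    [3,6] NP   <
      [3,4] "here" : NP\S
      [4,6] NP\(NP\S)   >
        [4,5] "often" : (NP\(NP\S))/NP
        [5,6] "liked" : NP
    [6,8] (S\NP)\NP   >
      [6,7] "on" : ((S\NP)\NP)/N
      [7,8] "built" : N

YES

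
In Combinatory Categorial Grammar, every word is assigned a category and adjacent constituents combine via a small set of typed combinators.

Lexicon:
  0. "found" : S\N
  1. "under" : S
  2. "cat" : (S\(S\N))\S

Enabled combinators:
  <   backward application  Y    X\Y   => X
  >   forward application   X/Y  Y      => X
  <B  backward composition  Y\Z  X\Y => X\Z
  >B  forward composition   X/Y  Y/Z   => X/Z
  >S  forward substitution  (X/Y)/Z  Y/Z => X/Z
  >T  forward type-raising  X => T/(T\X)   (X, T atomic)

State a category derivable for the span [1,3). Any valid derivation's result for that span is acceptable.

S\(S\N)

[0,3] S   <
  [0,1] "found" : S\N
  [1,3] S\(S\N)   <
    [1,2] "under" : S
    [2,3] "cat" : (S\(S\N))\S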